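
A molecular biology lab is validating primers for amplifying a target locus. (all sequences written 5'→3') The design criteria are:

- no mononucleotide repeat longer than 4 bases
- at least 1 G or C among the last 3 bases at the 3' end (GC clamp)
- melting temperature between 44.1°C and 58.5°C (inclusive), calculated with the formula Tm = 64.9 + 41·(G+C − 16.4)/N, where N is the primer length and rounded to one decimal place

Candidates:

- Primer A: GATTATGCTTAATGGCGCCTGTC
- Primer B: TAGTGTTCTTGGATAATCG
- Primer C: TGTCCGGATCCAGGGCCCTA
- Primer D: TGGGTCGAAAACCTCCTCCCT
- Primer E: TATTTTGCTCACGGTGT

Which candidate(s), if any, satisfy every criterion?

Primer A (23 nt, A=4 T=8 G=6 C=5): longest run = 2 ✓; 3' end GTC has 2 G/C ✓; Tm = 64.9 + 41·(11 − 16.4)/23 = 55.3°C ✓ — passes.
Primer B (19 nt, A=4 T=8 G=5 C=2): longest run = 2 ✓; 3' end TCG has 2 G/C ✓; Tm = 64.9 + 41·(7 − 16.4)/19 = 44.6°C ✓ — passes.
Primer C (20 nt, A=3 T=4 G=6 C=7): longest run = 3 ✓; 3' end CTA has 1 G/C ✓; Tm = 64.9 + 41·(13 − 16.4)/20 = 57.9°C ✓ — passes.
Primer D (21 nt, A=4 T=5 G=4 C=8): longest run = 4 ✓; 3' end CCT has 2 G/C ✓; Tm = 64.9 + 41·(12 − 16.4)/21 = 56.3°C ✓ — passes.
Primer E (17 nt, A=2 T=8 G=4 C=3): longest run = 4 ✓; 3' end TGT has 1 G/C ✓; Tm = 64.9 + 41·(7 − 16.4)/17 = 42.2°C, outside 44.1–58.5°C ✗ — fails.

Primer A, Primer B, Primer C and Primer D.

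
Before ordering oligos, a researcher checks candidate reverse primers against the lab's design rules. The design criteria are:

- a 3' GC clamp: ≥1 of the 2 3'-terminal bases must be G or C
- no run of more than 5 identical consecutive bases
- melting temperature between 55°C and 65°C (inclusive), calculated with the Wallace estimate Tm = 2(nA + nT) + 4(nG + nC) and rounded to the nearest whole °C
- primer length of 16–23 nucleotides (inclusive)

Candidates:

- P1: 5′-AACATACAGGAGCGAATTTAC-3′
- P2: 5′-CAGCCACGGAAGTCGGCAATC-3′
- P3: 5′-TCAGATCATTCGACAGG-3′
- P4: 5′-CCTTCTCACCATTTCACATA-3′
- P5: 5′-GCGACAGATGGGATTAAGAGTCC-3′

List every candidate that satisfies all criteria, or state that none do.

P1 (21 nt, A=9 T=4 G=4 C=4): 3' end AC has 1 G/C ✓; longest run = 3 ✓; Tm = 2·13 + 4·8 = 58°C ✓; length 21 ✓ — passes.
P2 (21 nt, A=6 T=2 G=6 C=7): 3' end TC has 1 G/C ✓; longest run = 2 ✓; Tm = 2·8 + 4·13 = 68°C, outside 55–65°C ✗; length 21 ✓ — fails.
P3 (17 nt, A=5 T=4 G=4 C=4): 3' end GG has 2 G/C ✓; longest run = 2 ✓; Tm = 2·9 + 4·8 = 50°C, outside 55–65°C ✗; length 17 ✓ — fails.
P4 (20 nt, A=5 T=7 G=0 C=8): 3' end TA has 0 G/C, need ≥1 ✗; longest run = 3 ✓; Tm = 2·12 + 4·8 = 56°C ✓; length 20 ✓ — fails.
P5 (23 nt, A=7 T=4 G=8 C=4): 3' end CC has 2 G/C ✓; longest run = 3 ✓; Tm = 2·11 + 4·12 = 70°C, outside 55–65°C ✗; length 23 ✓ — fails.

P1 only.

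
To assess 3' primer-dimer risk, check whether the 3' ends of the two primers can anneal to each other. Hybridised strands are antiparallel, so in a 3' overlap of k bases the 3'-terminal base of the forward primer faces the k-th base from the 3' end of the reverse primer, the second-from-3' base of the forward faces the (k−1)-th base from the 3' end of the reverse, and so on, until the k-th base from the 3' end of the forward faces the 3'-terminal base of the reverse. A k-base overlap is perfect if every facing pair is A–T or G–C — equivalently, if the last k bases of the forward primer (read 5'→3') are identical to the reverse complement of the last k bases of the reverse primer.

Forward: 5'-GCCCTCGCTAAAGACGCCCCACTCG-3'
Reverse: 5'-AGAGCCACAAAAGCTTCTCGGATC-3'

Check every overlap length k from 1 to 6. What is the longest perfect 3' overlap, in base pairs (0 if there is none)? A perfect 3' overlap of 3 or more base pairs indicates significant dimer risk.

Longest perfect overlap: 1 complementary base pair; below the dimer-risk threshold (threshold 3).

Last 6 bases (5'→3') — forward …CACTCG, reverse …CGGATC.
Reverse complement of the reverse primer's last 6 bases: GATCCG; its first k bases are the reverse complement of the reverse primer's last k bases, so a perfect k-base overlap needs the forward primer's last k bases to equal them.
Comparing (forward last k vs required): k=1: G vs G ✓; k=2: CG vs GA ✗; k=3: TCG vs GAT ✗; k=4: CTCG vs GATC ✗; k=5: ACTCG vs GATCC ✗; k=6: CACTCG vs GATCCG ✗.
Only k = 1 is perfect, so the longest perfect 3' overlap is 1.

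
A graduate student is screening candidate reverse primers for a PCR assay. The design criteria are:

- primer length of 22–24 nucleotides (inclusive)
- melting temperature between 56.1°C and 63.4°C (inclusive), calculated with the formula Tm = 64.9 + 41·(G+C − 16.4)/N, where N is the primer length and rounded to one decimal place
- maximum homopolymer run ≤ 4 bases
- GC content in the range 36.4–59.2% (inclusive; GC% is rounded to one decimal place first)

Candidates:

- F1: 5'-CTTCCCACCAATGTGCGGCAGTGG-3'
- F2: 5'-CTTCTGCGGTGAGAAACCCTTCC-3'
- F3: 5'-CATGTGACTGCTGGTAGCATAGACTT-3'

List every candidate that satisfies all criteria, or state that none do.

F1 (24 nt, A=4 T=5 G=7 C=8): length 24 ✓; Tm = 64.9 + 41·(15 − 16.4)/24 = 62.5°C ✓; longest run = 3 ✓; GC 15/24 = 62.5%, outside 36.4–59.2% ✗ — fails.
F2 (23 nt, A=4 T=6 G=5 C=8): length 23 ✓; Tm = 64.9 + 41·(13 − 16.4)/23 = 58.8°C ✓; longest run = 3 ✓; GC 13/23 = 56.5% ✓ — passes.
F3 (26 nt, A=6 T=8 G=7 C=5): length 26, outside 22–24 ✗; Tm = 64.9 + 41·(12 − 16.4)/26 = 58.0°C ✓; longest run = 2 ✓; GC 12/26 = 46.2% ✓ — fails.

F2 only.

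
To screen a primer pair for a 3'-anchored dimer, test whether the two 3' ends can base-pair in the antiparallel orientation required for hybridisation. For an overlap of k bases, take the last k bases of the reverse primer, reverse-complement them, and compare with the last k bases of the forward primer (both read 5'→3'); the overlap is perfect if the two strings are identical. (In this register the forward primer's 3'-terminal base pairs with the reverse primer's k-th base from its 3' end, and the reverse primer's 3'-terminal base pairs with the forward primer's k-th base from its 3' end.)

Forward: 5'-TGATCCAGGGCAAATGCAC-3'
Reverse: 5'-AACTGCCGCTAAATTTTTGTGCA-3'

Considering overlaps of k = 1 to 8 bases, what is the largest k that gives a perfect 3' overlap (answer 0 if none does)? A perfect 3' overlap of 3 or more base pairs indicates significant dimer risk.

Last 8 bases (5'→3') — forward …AAATGCAC, reverse …TTTGTGCA.
Reverse complement of the reverse primer's last 8 bases: TGCACAAA; its first k bases are the reverse complement of the reverse primer's last k bases, so a perfect k-base overlap needs the forward primer's last k bases to equal them.
Comparing (forward last k vs required): k=1: C vs T ✗; k=2: AC vs TG ✗; k=3: CAC vs TGC ✗; k=4: GCAC vs TGCA ✗; k=5: TGCAC vs TGCAC ✓; k=6: ATGCAC vs TGCACA ✗; k=7: AATGCAC vs TGCACAA ✗; k=8: AAATGCAC vs TGCACAAA ✗.
Only k = 5 is perfect, so the longest perfect 3' overlap is 5.

Longest perfect overlap: 5 complementary base pairs; significant dimer risk (threshold 3).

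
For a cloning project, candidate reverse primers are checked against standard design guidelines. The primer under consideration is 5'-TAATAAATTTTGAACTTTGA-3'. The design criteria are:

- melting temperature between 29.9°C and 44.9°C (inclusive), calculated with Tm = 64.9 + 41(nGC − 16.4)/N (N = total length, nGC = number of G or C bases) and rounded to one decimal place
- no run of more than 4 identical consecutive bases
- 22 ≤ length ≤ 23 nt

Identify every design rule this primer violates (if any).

Base counts: A=8, T=9, G=2, C=1 (length 20).
Tm: Tm = 64.9 + 41·(3 − 16.4)/20 = 37.4°C ✓
homopolymer run: longest run = 4 ✓
length: length 20, outside 22–23 ✗

Fails: length.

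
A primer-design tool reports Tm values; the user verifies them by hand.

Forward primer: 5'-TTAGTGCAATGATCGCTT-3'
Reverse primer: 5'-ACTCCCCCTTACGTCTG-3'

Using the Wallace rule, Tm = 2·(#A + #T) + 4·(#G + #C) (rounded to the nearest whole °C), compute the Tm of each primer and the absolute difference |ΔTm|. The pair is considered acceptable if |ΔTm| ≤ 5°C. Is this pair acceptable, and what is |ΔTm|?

Forward: A=4 T=7 G=4 C=3 → Tm = 2·11 + 4·7 = 50°C.
Reverse: A=2 T=5 G=2 C=8 → Tm = 2·7 + 4·10 = 54°C.
|ΔTm| = |50 − 54| = 4°C, ≤ 5°C.

|ΔTm| = 4°C; the pair is acceptable.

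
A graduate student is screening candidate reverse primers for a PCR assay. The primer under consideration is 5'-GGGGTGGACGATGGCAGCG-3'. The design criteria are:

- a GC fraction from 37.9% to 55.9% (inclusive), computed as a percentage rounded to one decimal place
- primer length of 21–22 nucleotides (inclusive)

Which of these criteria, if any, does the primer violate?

Fails: GC content, length.

Base counts: A=3, T=2, G=11, C=3 (length 19).
GC content: GC 14/19 = 73.7%, outside 37.9–55.9% ✗
length: length 19, outside 21–22 ✗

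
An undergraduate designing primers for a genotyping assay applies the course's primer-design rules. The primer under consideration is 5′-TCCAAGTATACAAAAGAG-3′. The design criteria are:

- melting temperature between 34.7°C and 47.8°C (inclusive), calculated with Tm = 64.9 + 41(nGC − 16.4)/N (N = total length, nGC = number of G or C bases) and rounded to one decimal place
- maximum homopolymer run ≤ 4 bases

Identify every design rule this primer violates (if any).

Base counts: A=9, T=3, G=3, C=3 (length 18).
Tm: Tm = 64.9 + 41·(6 − 16.4)/18 = 41.2°C ✓
homopolymer run: longest run = 4 ✓

Meets all criteria.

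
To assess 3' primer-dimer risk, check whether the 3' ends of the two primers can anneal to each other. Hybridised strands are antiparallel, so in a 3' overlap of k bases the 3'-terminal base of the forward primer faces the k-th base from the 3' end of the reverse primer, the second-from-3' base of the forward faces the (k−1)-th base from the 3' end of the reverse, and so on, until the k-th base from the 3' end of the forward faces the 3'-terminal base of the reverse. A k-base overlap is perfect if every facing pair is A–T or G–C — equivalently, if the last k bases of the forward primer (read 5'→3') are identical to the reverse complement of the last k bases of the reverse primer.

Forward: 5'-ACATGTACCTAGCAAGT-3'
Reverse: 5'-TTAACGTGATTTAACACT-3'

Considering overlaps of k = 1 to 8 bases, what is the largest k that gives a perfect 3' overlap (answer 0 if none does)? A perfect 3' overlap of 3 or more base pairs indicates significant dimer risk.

Longest perfect overlap: 3 complementary base pairs; significant dimer risk (threshold 3).

Last 8 bases (5'→3') — forward …TAGCAAGT, reverse …TTAACACT.
Reverse complement of the reverse primer's last 8 bases: AGTGTTAA; its first k bases are the reverse complement of the reverse primer's last k bases, so a perfect k-base overlap needs the forward primer's last k bases to equal them.
Comparing (forward last k vs required): k=1: T vs A ✗; k=2: GT vs AG ✗; k=3: AGT vs AGT ✓; k=4: AAGT vs AGTG ✗; k=5: CAAGT vs AGTGT ✗; k=6: GCAAGT vs AGTGTT ✗; k=7: AGCAAGT vs AGTGTTA ✗; k=8: TAGCAAGT vs AGTGTTAA ✗.
Only k = 3 is perfect, so the longest perfect 3' overlap is 3.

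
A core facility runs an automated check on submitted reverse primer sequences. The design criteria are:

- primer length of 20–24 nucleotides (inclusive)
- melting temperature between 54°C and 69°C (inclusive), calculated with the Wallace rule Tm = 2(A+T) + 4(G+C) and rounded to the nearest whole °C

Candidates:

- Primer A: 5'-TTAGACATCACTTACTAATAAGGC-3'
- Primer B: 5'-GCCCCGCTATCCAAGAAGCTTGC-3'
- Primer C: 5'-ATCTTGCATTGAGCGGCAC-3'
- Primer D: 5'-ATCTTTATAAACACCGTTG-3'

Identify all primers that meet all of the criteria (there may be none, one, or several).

Primer A only.

Primer A (24 nt, A=9 T=7 G=3 C=5): length 24 ✓; Tm = 2·16 + 4·8 = 64°C ✓ — passes.
Primer B (23 nt, A=5 T=4 G=5 C=9): length 23 ✓; Tm = 2·9 + 4·14 = 74°C, outside 54–69°C ✗ — fails.
Primer C (19 nt, A=4 T=5 G=5 C=5): length 19, outside 20–24 ✗; Tm = 2·9 + 4·10 = 58°C ✓ — fails.
Primer D (19 nt, A=6 T=7 G=2 C=4): length 19, outside 20–24 ✗; Tm = 2·13 + 4·6 = 50°C, outside 54–69°C ✗ — fails.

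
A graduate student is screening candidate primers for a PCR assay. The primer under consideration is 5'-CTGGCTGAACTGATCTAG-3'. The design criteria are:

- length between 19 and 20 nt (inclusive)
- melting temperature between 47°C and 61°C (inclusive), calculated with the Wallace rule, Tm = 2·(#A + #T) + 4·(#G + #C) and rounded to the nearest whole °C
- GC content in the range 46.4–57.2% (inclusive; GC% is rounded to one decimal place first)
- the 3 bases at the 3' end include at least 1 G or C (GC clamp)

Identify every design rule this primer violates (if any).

Base counts: A=4, T=5, G=5, C=4 (length 18).
length: length 18, outside 19–20 ✗
Tm: Tm = 2·9 + 4·9 = 54°C ✓
GC content: GC 9/18 = 50.0% ✓
GC clamp: 3' end TAG has 1 G/C ✓

Fails: length.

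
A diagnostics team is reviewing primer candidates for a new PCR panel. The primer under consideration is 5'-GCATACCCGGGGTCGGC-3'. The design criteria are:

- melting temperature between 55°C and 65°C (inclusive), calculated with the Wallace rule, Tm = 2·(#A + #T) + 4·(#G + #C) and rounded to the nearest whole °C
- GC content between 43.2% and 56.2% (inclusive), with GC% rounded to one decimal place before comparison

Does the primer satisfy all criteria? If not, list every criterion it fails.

Fails: GC content.

Base counts: A=2, T=2, G=7, C=6 (length 17).
Tm: Tm = 2·4 + 4·13 = 60°C ✓
GC content: GC 13/17 = 76.5%, outside 43.2–56.2% ✗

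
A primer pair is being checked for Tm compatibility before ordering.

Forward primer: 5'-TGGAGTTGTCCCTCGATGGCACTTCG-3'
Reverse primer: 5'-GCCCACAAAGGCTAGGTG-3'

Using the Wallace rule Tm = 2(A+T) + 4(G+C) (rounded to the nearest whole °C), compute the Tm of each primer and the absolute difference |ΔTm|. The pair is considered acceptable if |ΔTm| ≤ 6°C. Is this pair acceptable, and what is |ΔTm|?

|ΔTm| = 24°C; the pair is not acceptable.

Forward: A=3 T=8 G=8 C=7 → Tm = 2·11 + 4·15 = 82°C.
Reverse: A=5 T=2 G=6 C=5 → Tm = 2·7 + 4·11 = 58°C.
|ΔTm| = |82 − 58| = 24°C, > 6°C.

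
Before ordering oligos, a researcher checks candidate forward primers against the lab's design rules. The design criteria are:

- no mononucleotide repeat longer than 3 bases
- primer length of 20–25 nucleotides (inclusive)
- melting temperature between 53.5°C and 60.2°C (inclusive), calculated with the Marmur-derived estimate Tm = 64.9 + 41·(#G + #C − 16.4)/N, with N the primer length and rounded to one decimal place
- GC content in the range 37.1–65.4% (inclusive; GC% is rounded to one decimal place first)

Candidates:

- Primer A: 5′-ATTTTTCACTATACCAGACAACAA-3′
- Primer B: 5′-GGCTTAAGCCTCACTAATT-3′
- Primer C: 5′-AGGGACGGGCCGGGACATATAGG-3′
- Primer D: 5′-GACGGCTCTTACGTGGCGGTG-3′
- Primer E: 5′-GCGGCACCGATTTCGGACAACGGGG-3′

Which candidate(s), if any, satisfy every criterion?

None of the candidates satisfy all criteria.

Primer A (24 nt, A=10 T=7 G=1 C=6): longest run = 5, exceeds 3 ✗; length 24 ✓; Tm = 64.9 + 41·(7 − 16.4)/24 = 48.8°C, outside 53.5–60.2°C ✗; GC 7/24 = 29.2%, outside 37.1–65.4% ✗ — fails.
Primer B (19 nt, A=5 T=6 G=3 C=5): longest run = 2 ✓; length 19, outside 20–25 ✗; Tm = 64.9 + 41·(8 − 16.4)/19 = 46.8°C, outside 53.5–60.2°C ✗; GC 8/19 = 42.1% ✓ — fails.
Primer C (23 nt, A=6 T=2 G=11 C=4): longest run = 3 ✓; length 23 ✓; Tm = 64.9 + 41·(15 − 16.4)/23 = 62.4°C, outside 53.5–60.2°C ✗; GC 15/23 = 65.2% ✓ — fails.
Primer D (21 nt, A=2 T=5 G=9 C=5): longest run = 2 ✓; length 21 ✓; Tm = 64.9 + 41·(14 − 16.4)/21 = 60.2°C ✓; GC 14/21 = 66.7%, outside 37.1–65.4% ✗ — fails.
Primer E (25 nt, A=5 T=3 G=10 C=7): longest run = 4, exceeds 3 ✗; length 25 ✓; Tm = 64.9 + 41·(17 − 16.4)/25 = 65.9°C, outside 53.5–60.2°C ✗; GC 17/25 = 68.0%, outside 37.1–65.4% ✗ — fails.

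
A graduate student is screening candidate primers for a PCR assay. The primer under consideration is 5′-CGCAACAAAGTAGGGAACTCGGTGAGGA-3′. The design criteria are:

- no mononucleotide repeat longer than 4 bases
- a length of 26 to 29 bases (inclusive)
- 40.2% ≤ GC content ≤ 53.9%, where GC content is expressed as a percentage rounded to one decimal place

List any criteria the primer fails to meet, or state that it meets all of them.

Meets all criteria.

Base counts: A=10, T=3, G=10, C=5 (length 28).
homopolymer run: longest run = 3 ✓
length: length 28 ✓
GC content: GC 15/28 = 53.6% ✓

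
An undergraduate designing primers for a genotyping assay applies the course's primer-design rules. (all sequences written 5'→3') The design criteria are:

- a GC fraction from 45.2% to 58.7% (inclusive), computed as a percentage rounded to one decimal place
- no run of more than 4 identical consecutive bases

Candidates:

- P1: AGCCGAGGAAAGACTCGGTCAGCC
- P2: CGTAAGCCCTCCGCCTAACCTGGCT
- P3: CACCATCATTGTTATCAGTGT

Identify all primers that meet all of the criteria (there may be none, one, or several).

None of the candidates satisfy all criteria.

P1 (24 nt, A=7 T=2 G=8 C=7): GC 15/24 = 62.5%, outside 45.2–58.7% ✗; longest run = 3 ✓ — fails.
P2 (25 nt, A=4 T=5 G=5 C=11): GC 16/25 = 64.0%, outside 45.2–58.7% ✗; longest run = 3 ✓ — fails.
P3 (21 nt, A=5 T=8 G=3 C=5): GC 8/21 = 38.1%, outside 45.2–58.7% ✗; longest run = 2 ✓ — fails.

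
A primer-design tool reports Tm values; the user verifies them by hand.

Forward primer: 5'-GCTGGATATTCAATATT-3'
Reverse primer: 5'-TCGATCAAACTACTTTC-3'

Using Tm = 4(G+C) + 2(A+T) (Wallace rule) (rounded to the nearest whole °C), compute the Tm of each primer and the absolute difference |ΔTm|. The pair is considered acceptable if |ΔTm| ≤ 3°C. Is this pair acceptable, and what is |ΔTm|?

|ΔTm| = 2°C; the pair is acceptable.

Forward: A=5 T=7 G=3 C=2 → Tm = 2·12 + 4·5 = 44°C.
Reverse: A=5 T=6 G=1 C=5 → Tm = 2·11 + 4·6 = 46°C.
|ΔTm| = |44 − 46| = 2°C, ≤ 3°C.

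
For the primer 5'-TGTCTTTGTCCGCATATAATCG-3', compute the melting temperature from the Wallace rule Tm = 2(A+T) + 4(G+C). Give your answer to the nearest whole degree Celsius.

Base counts: A=4, T=9, G=4, C=5 (length 22).
Tm = 2·(4+9) + 4·(4+5) = 2·13 + 4·9 = 26 + 36 = 62°C.

62°C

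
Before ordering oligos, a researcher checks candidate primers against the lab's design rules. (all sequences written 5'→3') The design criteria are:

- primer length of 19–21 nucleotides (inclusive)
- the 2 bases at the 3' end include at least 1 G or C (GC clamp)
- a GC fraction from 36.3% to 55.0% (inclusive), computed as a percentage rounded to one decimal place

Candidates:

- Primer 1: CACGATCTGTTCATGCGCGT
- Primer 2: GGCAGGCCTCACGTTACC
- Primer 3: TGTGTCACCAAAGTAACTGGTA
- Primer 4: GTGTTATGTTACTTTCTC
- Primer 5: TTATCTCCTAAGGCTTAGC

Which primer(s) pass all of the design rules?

Primer 1 (20 nt, A=3 T=6 G=5 C=6): length 20 ✓; 3' end GT has 1 G/C ✓; GC 11/20 = 55.0% ✓ — passes.
Primer 2 (18 nt, A=3 T=3 G=5 C=7): length 18, outside 19–21 ✗; 3' end CC has 2 G/C ✓; GC 12/18 = 66.7%, outside 36.3–55.0% ✗ — fails.
Primer 3 (22 nt, A=7 T=6 G=5 C=4): length 22, outside 19–21 ✗; 3' end TA has 0 G/C, need ≥1 ✗; GC 9/22 = 40.9% ✓ — fails.
Primer 4 (18 nt, A=2 T=10 G=3 C=3): length 18, outside 19–21 ✗; 3' end TC has 1 G/C ✓; GC 6/18 = 33.3%, outside 36.3–55.0% ✗ — fails.
Primer 5 (19 nt, A=4 T=7 G=3 C=5): length 19 ✓; 3' end GC has 2 G/C ✓; GC 8/19 = 42.1% ✓ — passes.

Primer 1 and Primer 5.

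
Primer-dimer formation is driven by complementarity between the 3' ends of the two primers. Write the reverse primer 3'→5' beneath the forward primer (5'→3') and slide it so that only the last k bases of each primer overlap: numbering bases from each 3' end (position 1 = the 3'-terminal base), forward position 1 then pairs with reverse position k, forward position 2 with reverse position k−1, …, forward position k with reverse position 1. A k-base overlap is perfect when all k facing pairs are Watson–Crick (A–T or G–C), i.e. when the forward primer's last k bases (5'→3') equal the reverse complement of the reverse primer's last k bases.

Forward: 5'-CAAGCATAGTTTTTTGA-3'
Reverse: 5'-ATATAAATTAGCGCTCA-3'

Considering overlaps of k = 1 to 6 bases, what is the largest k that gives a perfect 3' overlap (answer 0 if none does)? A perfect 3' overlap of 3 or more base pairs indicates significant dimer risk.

Last 6 bases (5'→3') — forward …TTTTGA, reverse …CGCTCA.
Reverse complement of the reverse primer's last 6 bases: TGAGCG; its first k bases are the reverse complement of the reverse primer's last k bases, so a perfect k-base overlap needs the forward primer's last k bases to equal them.
Comparing (forward last k vs required): k=1: A vs T ✗; k=2: GA vs TG ✗; k=3: TGA vs TGA ✓; k=4: TTGA vs TGAG ✗; k=5: TTTGA vs TGAGC ✗; k=6: TTTTGA vs TGAGCG ✗.
Only k = 3 is perfect, so the longest perfect 3' overlap is 3.

Longest perfect overlap: 3 complementary base pairs; significant dimer risk (threshold 3).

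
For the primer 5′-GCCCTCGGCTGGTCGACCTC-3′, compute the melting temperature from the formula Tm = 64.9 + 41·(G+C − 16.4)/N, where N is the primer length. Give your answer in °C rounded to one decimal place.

62.0°C

Base counts: A=1, T=4, G=6, C=9; G+C = 15, N = 20.
Tm = 64.9 + 41·(15 − 16.4)/20 = 64.9 + -57.40/20 = 62.0°C.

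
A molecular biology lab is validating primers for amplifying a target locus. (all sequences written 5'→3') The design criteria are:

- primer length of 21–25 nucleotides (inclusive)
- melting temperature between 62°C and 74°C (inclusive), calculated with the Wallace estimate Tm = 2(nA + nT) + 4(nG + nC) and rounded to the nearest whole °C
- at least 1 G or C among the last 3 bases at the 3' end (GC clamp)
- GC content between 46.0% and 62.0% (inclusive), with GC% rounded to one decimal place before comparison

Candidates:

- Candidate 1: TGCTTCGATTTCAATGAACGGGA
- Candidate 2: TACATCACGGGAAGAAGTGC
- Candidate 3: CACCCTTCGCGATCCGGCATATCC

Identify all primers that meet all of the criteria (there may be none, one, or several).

Candidate 1 (23 nt, A=6 T=7 G=6 C=4): length 23 ✓; Tm = 2·13 + 4·10 = 66°C ✓; 3' end GGA has 2 G/C ✓; GC 10/23 = 43.5%, outside 46.0–62.0% ✗ — fails.
Candidate 2 (20 nt, A=7 T=3 G=6 C=4): length 20, outside 21–25 ✗; Tm = 2·10 + 4·10 = 60°C, outside 62–74°C ✗; 3' end TGC has 2 G/C ✓; GC 10/20 = 50.0% ✓ — fails.
Candidate 3 (24 nt, A=4 T=5 G=4 C=11): length 24 ✓; Tm = 2·9 + 4·15 = 78°C, outside 62–74°C ✗; 3' end TCC has 2 G/C ✓; GC 15/24 = 62.5%, outside 46.0–62.0% ✗ — fails.

None of the candidates satisfy all criteria.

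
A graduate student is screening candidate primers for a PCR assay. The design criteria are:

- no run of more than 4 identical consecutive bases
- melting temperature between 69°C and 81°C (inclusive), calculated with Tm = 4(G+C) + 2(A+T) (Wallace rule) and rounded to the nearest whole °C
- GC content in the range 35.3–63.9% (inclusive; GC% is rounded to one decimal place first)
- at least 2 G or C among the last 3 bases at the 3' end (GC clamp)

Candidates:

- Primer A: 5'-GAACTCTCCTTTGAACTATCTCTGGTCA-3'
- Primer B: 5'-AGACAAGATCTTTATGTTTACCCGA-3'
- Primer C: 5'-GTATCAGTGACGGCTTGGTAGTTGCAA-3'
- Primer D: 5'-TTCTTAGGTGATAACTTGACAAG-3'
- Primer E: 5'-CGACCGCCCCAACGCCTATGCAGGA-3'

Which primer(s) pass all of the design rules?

Primer A (28 nt, A=6 T=10 G=4 C=8): longest run = 3 ✓; Tm = 2·16 + 4·12 = 80°C ✓; GC 12/28 = 42.9% ✓; 3' end TCA has 1 G/C, need ≥2 ✗ — fails.
Primer B (25 nt, A=8 T=8 G=4 C=5): longest run = 3 ✓; Tm = 2·16 + 4·9 = 68°C, outside 69–81°C ✗; GC 9/25 = 36.0% ✓; 3' end CGA has 2 G/C ✓ — fails.
Primer C (27 nt, A=6 T=8 G=9 C=4): longest run = 2 ✓; Tm = 2·14 + 4·13 = 80°C ✓; GC 13/27 = 48.1% ✓; 3' end CAA has 1 G/C, need ≥2 ✗ — fails.
Primer D (23 nt, A=7 T=8 G=5 C=3): longest run = 2 ✓; Tm = 2·15 + 4·8 = 62°C, outside 69–81°C ✗; GC 8/23 = 34.8%, outside 35.3–63.9% ✗; 3' end AAG has 1 G/C, need ≥2 ✗ — fails.
Primer E (25 nt, A=6 T=2 G=6 C=11): longest run = 4 ✓; Tm = 2·8 + 4·17 = 84°C, outside 69–81°C ✗; GC 17/25 = 68.0%, outside 35.3–63.9% ✗; 3' end GGA has 2 G/C ✓ — fails.

None of the candidates satisfy all criteria.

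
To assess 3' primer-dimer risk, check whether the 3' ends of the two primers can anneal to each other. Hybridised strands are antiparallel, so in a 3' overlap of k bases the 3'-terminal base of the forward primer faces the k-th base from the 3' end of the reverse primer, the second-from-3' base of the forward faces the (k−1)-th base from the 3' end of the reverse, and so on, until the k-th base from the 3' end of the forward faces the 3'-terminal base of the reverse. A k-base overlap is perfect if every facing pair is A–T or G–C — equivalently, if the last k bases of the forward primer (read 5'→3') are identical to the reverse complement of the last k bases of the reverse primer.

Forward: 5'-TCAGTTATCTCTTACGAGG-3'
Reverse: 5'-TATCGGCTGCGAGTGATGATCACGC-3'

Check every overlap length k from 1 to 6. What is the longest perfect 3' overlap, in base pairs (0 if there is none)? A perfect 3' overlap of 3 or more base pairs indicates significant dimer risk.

Longest perfect overlap: 1 complementary base pair; below the dimer-risk threshold (threshold 3).

Last 6 bases (5'→3') — forward …ACGAGG, reverse …TCACGC.
Reverse complement of the reverse primer's last 6 bases: GCGTGA; its first k bases are the reverse complement of the reverse primer's last k bases, so a perfect k-base overlap needs the forward primer's last k bases to equal them.
Comparing (forward last k vs required): k=1: G vs G ✓; k=2: GG vs GC ✗; k=3: AGG vs GCG ✗; k=4: GAGG vs GCGT ✗; k=5: CGAGG vs GCGTG ✗; k=6: ACGAGG vs GCGTGA ✗.
Only k = 1 is perfect, so the longest perfect 3' overlap is 1.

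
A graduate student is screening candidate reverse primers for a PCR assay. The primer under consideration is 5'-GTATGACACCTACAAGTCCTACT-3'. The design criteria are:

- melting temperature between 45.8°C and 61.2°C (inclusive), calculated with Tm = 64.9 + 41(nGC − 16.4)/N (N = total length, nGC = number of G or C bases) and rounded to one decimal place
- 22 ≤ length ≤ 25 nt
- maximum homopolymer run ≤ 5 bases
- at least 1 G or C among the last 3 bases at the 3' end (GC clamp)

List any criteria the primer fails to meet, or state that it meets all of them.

Base counts: A=7, T=6, G=3, C=7 (length 23).
Tm: Tm = 64.9 + 41·(10 − 16.4)/23 = 53.5°C ✓
length: length 23 ✓
homopolymer run: longest run = 2 ✓
GC clamp: 3' end ACT has 1 G/C ✓

Meets all criteria.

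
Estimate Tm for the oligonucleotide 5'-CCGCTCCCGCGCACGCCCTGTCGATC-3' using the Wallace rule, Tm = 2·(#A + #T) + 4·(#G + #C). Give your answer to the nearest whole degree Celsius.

Base counts: A=2, T=4, G=6, C=14 (length 26).
Tm = 2·(2+4) + 4·(6+14) = 2·6 + 4·20 = 12 + 80 = 92°C.

92°C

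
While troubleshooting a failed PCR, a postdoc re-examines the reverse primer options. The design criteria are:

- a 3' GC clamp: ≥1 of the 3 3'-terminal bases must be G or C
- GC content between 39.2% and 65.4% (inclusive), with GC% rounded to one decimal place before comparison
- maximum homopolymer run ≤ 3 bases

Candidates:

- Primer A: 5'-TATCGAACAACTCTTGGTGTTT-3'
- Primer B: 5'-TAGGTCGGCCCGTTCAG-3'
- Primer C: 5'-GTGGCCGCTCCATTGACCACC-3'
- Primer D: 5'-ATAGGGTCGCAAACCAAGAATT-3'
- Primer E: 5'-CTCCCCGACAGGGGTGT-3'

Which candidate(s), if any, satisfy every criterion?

Primer A (22 nt, A=5 T=9 G=4 C=4): 3' end TTT has 0 G/C, need ≥1 ✗; GC 8/22 = 36.4%, outside 39.2–65.4% ✗; longest run = 3 ✓ — fails.
Primer B (17 nt, A=2 T=4 G=6 C=5): 3' end CAG has 2 G/C ✓; GC 11/17 = 64.7% ✓; longest run = 3 ✓ — passes.
Primer C (21 nt, A=3 T=4 G=5 C=9): 3' end ACC has 2 G/C ✓; GC 14/21 = 66.7%, outside 39.2–65.4% ✗; longest run = 2 ✓ — fails.
Primer D (22 nt, A=9 T=4 G=5 C=4): 3' end ATT has 0 G/C, need ≥1 ✗; GC 9/22 = 40.9% ✓; longest run = 3 ✓ — fails.
Primer E (17 nt, A=2 T=3 G=6 C=6): 3' end TGT has 1 G/C ✓; GC 12/17 = 70.6%, outside 39.2–65.4% ✗; longest run = 4, exceeds 3 ✗ — fails.

Primer B only.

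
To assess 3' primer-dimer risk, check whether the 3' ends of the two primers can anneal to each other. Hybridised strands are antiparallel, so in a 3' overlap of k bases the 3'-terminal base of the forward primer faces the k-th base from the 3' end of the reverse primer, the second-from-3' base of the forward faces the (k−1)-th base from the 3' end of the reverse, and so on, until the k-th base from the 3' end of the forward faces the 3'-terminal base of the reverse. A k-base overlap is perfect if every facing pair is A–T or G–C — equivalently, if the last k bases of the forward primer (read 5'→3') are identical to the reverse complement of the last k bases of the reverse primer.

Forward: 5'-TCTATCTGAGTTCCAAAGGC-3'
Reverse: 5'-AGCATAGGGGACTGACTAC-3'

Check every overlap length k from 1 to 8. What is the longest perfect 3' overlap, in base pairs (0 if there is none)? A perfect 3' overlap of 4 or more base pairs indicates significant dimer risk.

Longest perfect overlap: 0 complementary base pairs; below the dimer-risk threshold (threshold 4).

Last 8 bases (5'→3') — forward …CCAAAGGC, reverse …CTGACTAC.
Reverse complement of the reverse primer's last 8 bases: GTAGTCAG; its first k bases are the reverse complement of the reverse primer's last k bases, so a perfect k-base overlap needs the forward primer's last k bases to equal them.
Comparing (forward last k vs required): k=1: C vs G ✗; k=2: GC vs GT ✗; k=3: GGC vs GTA ✗; k=4: AGGC vs GTAG ✗; k=5: AAGGC vs GTAGT ✗; k=6: AAAGGC vs GTAGTC ✗; k=7: CAAAGGC vs GTAGTCA ✗; k=8: CCAAAGGC vs GTAGTCAG ✗.
No overlap length from 1 to 8 is perfect, so the longest perfect 3' overlap is 0.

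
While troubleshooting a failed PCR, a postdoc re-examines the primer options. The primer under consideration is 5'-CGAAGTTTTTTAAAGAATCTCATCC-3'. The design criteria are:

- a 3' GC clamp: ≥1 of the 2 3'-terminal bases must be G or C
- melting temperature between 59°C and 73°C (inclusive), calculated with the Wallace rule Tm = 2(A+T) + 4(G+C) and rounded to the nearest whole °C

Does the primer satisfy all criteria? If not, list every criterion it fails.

Meets all criteria.

Base counts: A=8, T=9, G=3, C=5 (length 25).
GC clamp: 3' end CC has 2 G/C ✓
Tm: Tm = 2·17 + 4·8 = 66°C ✓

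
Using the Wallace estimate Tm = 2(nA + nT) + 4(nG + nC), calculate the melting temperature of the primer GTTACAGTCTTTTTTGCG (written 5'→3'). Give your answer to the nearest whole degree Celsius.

Base counts: A=2, T=9, G=4, C=3 (length 18).
Tm = 2·(2+9) + 4·(4+3) = 2·11 + 4·7 = 22 + 28 = 50°C.

50°C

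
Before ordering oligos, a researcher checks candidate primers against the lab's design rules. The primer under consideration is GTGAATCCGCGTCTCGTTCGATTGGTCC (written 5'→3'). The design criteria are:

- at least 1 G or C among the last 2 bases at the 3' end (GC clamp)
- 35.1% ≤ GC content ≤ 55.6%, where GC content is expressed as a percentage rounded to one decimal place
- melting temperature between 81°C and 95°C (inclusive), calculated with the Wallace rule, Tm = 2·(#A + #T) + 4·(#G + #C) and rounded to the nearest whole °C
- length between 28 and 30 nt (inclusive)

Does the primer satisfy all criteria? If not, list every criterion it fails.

Fails: GC content.

Base counts: A=3, T=9, G=8, C=8 (length 28).
GC clamp: 3' end CC has 2 G/C ✓
GC content: GC 16/28 = 57.1%, outside 35.1–55.6% ✗
Tm: Tm = 2·12 + 4·16 = 88°C ✓
length: length 28 ✓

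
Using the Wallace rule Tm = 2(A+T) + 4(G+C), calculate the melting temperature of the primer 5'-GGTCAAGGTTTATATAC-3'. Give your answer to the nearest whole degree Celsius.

Base counts: A=5, T=6, G=4, C=2 (length 17).
Tm = 2·(5+6) + 4·(4+2) = 2·11 + 4·6 = 22 + 24 = 46°C.

46°C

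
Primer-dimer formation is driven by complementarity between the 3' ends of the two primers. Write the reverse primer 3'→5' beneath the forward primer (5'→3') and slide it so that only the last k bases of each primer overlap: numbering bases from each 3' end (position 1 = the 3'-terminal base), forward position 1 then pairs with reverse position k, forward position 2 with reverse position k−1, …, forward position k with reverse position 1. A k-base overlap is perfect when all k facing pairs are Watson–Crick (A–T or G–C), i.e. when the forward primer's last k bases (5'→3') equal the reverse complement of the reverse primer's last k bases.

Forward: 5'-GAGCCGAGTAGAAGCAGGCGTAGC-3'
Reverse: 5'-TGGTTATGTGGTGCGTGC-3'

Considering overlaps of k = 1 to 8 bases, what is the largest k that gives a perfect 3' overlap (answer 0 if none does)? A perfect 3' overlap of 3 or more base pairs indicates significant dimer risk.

Last 8 bases (5'→3') — forward …GGCGTAGC, reverse …GTGCGTGC.
Reverse complement of the reverse primer's last 8 bases: GCACGCAC; its first k bases are the reverse complement of the reverse primer's last k bases, so a perfect k-base overlap needs the forward primer's last k bases to equal them.
Comparing (forward last k vs required): k=1: C vs G ✗; k=2: GC vs GC ✓; k=3: AGC vs GCA ✗; k=4: TAGC vs GCAC ✗; k=5: GTAGC vs GCACG ✗; k=6: CGTAGC vs GCACGC ✗; k=7: GCGTAGC vs GCACGCA ✗; k=8: GGCGTAGC vs GCACGCAC ✗.
Only k = 2 is perfect, so the longest perfect 3' overlap is 2.

Longest perfect overlap: 2 complementary base pairs; below the dimer-risk threshold (threshold 3).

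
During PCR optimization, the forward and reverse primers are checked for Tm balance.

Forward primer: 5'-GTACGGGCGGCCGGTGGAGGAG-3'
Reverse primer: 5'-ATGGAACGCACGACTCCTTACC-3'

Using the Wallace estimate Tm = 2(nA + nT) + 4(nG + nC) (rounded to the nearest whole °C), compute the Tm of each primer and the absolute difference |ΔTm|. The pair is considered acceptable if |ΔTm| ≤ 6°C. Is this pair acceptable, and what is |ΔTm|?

Forward: A=3 T=2 G=13 C=4 → Tm = 2·5 + 4·17 = 78°C.
Reverse: A=6 T=4 G=4 C=8 → Tm = 2·10 + 4·12 = 68°C.
|ΔTm| = |78 − 68| = 10°C, > 6°C.

|ΔTm| = 10°C; the pair is not acceptable.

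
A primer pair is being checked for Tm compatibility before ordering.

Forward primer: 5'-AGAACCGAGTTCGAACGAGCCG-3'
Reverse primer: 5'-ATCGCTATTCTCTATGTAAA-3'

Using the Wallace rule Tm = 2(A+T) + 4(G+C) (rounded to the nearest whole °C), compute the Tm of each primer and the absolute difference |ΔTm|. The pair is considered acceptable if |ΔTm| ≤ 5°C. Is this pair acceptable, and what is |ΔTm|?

|ΔTm| = 18°C; the pair is not acceptable.

Forward: A=7 T=2 G=7 C=6 → Tm = 2·9 + 4·13 = 70°C.
Reverse: A=6 T=8 G=2 C=4 → Tm = 2·14 + 4·6 = 52°C.
|ΔTm| = |70 − 52| = 18°C, > 5°C.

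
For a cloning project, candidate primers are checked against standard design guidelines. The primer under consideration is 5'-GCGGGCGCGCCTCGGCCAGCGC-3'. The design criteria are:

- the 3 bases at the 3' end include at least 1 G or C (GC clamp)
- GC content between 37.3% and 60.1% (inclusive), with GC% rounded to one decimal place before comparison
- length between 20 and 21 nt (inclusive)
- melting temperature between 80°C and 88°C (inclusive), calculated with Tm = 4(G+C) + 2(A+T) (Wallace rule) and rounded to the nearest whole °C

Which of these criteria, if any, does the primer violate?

Fails: GC content, length.

Base counts: A=1, T=1, G=10, C=10 (length 22).
GC clamp: 3' end CGC has 3 G/C ✓
GC content: GC 20/22 = 90.9%, outside 37.3–60.1% ✗
length: length 22, outside 20–21 ✗
Tm: Tm = 2·2 + 4·20 = 84°C ✓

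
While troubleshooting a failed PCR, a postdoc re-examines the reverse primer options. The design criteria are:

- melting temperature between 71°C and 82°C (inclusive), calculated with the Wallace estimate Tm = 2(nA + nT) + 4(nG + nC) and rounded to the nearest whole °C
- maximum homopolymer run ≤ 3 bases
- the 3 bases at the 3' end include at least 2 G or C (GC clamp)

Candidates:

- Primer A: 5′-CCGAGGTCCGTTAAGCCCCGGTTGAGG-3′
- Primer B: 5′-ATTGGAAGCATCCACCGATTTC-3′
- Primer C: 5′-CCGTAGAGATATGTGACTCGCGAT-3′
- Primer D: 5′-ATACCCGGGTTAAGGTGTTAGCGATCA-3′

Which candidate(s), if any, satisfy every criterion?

None of the candidates satisfy all criteria.

Primer A (27 nt, A=4 T=5 G=10 C=8): Tm = 2·9 + 4·18 = 90°C, outside 71–82°C ✗; longest run = 4, exceeds 3 ✗; 3' end AGG has 2 G/C ✓ — fails.
Primer B (22 nt, A=6 T=6 G=4 C=6): Tm = 2·12 + 4·10 = 64°C, outside 71–82°C ✗; longest run = 3 ✓; 3' end TTC has 1 G/C, need ≥2 ✗ — fails.
Primer C (24 nt, A=6 T=6 G=7 C=5): Tm = 2·12 + 4·12 = 72°C ✓; longest run = 2 ✓; 3' end GAT has 1 G/C, need ≥2 ✗ — fails.
Primer D (27 nt, A=7 T=7 G=8 C=5): Tm = 2·14 + 4·13 = 80°C ✓; longest run = 3 ✓; 3' end TCA has 1 G/C, need ≥2 ✗ — fails.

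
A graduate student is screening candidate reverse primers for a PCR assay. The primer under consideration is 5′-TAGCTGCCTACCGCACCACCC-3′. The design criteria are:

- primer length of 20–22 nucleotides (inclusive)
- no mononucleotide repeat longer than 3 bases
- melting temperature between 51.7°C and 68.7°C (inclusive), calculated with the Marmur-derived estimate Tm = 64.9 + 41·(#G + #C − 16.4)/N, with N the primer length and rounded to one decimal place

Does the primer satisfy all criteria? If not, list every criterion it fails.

Meets all criteria.

Base counts: A=4, T=3, G=3, C=11 (length 21).
length: length 21 ✓
homopolymer run: longest run = 3 ✓
Tm: Tm = 64.9 + 41·(14 − 16.4)/21 = 60.2°C ✓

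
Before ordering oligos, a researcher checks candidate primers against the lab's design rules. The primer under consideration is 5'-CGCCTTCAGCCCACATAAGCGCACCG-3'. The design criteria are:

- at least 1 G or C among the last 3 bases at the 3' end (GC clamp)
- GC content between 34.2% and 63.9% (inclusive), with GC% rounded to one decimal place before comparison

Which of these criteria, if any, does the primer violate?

Fails: GC content.

Base counts: A=6, T=3, G=5, C=12 (length 26).
GC clamp: 3' end CCG has 3 G/C ✓
GC content: GC 17/26 = 65.4%, outside 34.2–63.9% ✗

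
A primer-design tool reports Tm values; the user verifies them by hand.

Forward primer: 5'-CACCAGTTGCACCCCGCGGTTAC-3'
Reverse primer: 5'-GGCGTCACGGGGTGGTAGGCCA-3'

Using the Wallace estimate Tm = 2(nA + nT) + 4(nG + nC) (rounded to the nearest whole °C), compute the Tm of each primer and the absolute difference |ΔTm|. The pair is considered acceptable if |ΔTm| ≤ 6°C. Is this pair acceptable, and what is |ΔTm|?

Forward: A=4 T=4 G=5 C=10 → Tm = 2·8 + 4·15 = 76°C.
Reverse: A=3 T=3 G=11 C=5 → Tm = 2·6 + 4·16 = 76°C.
|ΔTm| = |76 − 76| = 0°C, ≤ 6°C.

|ΔTm| = 0°C; the pair is acceptable.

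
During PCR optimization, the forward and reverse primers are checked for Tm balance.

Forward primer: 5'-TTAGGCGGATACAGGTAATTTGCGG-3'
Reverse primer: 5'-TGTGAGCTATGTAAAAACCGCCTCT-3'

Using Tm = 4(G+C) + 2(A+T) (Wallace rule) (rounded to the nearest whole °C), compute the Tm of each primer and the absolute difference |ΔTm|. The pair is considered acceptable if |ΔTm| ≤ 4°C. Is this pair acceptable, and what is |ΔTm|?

Forward: A=6 T=7 G=9 C=3 → Tm = 2·13 + 4·12 = 74°C.
Reverse: A=7 T=7 G=5 C=6 → Tm = 2·14 + 4·11 = 72°C.
|ΔTm| = |74 − 72| = 2°C, ≤ 4°C.

|ΔTm| = 2°C; the pair is acceptable.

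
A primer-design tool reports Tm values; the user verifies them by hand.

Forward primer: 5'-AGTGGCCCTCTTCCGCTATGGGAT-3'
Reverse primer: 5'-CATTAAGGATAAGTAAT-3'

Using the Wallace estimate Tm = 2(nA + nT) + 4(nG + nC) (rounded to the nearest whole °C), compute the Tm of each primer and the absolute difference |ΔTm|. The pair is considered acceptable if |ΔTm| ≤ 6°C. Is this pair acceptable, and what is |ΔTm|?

|ΔTm| = 34°C; the pair is not acceptable.

Forward: A=3 T=7 G=7 C=7 → Tm = 2·10 + 4·14 = 76°C.
Reverse: A=8 T=5 G=3 C=1 → Tm = 2·13 + 4·4 = 42°C.
|ΔTm| = |76 − 42| = 34°C, > 6°C.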